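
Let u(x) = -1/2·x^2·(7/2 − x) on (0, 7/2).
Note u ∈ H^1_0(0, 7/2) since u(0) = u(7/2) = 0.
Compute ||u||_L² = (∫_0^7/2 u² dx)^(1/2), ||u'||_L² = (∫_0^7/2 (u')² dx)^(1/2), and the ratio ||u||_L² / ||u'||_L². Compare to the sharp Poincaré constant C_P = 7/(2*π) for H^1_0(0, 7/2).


||u||_L² / ||u'||_L² = sqrt(14)/4 < C_P = 7/(2*π).

u(x) = -1/2·x^2·(7/2 − x), so u'(x) = x*(3*x - 7)/2.
u(x) = -1/2·x^2·(7/2 − x) vanishes at x = 0 and x = 7/2, so u ∈ H^1_0(0, 7/2). Differentiate via the product rule and integrate the resulting polynomials term by term.
  ∫_0^7/2 u² dx = ∫_0^7/2 (x^6/4 - 7*x^5/4 + 49*x^4/16) dx. Term by term:
    ∫_0^7/2 x^6/4 dx = 117649/512;  ∫_0^7/2 -7*x^5/4 dx = -823543/1536;  ∫_0^7/2 49*x^4/16 dx = 823543/2560.
  Sum: 117649/512 − 823543/1536 + 823543/2560 = 117649/7680.
  ∫_0^7/2 (u')² dx = ∫_0^7/2 (9*x^4/4 - 21*x^3/2 + 49*x^2/4) dx. Term by term:
    ∫_0^7/2 9*x^4/4 dx = 151263/640;  ∫_0^7/2 -21*x^3/2 dx = -50421/128;  ∫_0^7/2 49*x^2/4 dx = 16807/96.
  Sum: 151263/640 − 50421/128 + 16807/96 = 16807/960.
∫_0^7/2 u² dx = 117649/7680, so ||u||_L² = 343*sqrt(30)/480.
∫_0^7/2 (u')² dx = 16807/960, so ||u'||_L² = 49*sqrt(105)/120.
Ratio ||u||_L² / ||u'||_L² = sqrt(14)/4.
Sharp Poincaré constant on H^1_0(0, 7/2) is C_P = L/π = 7/(2*π), achieved by sin(2*π/7·x).
A polynomial bump cannot attain the sharp Poincaré constant (only the first sine eigenfunction does), so the ratio is strictly less than C_P, consistent with ||u||_L² ≤ C_P ||u'||_L².


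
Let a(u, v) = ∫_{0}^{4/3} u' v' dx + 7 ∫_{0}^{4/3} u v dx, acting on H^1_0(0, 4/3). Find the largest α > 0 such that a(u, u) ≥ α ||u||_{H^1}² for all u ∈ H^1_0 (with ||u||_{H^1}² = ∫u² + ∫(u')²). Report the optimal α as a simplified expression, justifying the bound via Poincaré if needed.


α = 1

Coercivity of a(·,·) on H^1_0(0, 4/3) means a(u, u) ≥ α ||u||_{H^1}² for every u ∈ H^1_0.
The interval has length L = 4/3, and Poincaré/coercivity depend only on L. Here a(u, u) = ∫(u')² + (7)·∫u².
Here c = 7 ≥ 1, so a(u,u) = ∫(u')² + c∫u² ≥ ∫(u')² + ∫u² = ||u||_{H^1}², i.e. α = 1 works. No larger α is possible: a(u,u) ≥ α||u||_{H^1}² means (1−α)∫(u')² ≥ (α−c)∫u², and for the modes u_n = sin(nπ(x−x₀)/L) (x₀ the left endpoint) one has ∫u_n²/∫(u_n')² = (L/(nπ))² → 0, so a(u_n,u_n)/||u_n||_{H^1}² → 1. Hence the optimal constant is α = 1.
Therefore α = 1.


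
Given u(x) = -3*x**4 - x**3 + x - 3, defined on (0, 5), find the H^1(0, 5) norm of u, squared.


||u||_{H^1}^2 = 340103525/84

The H^1 norm (squared) on an interval (0, L) is
  ||u||_{H^1}^2 = ∫_0^L u(x)^2 dx + ∫_0^L u'(x)^2 dx.
Compute u'(x) = -12*x**3 - 3*x**2 + 1.
Then u(x)^2 = 9*x**8 + 6*x**7 + x**6 - 6*x**5 + 16*x**4 + 6*x**3 + x**2 - 6*x + 9 and u'(x)^2 = 144*x**6 + 72*x**5 + 9*x**4 - 24*x**3 - 6*x**2 + 1.
Integrate each monomial from 0 to 5 using ∫_0^5 c·x^n dx = c·5^(n+1)/(n+1):
  ∫_0^5 u(x)^2 dx = ∫_0^5 (9*x^8 + 6*x^7 + x^6 - 6*x^5 + 16*x^4 + 6*x^3 + x^2 - 6*x + 9) dx. Term by term:
    ∫_0^5 9*x^8 dx = 1953125;  ∫_0^5 6*x^7 dx = 1171875/4;  ∫_0^5 x^6 dx = 78125/7;
    ∫_0^5 -6*x^5 dx = -15625;  ∫_0^5 16*x^4 dx = 10000;  ∫_0^5 6*x^3 dx = 1875/2;
    ∫_0^5 x^2 dx = 125/3;  ∫_0^5 -6*x dx = -75;  ∫_0^5 9 dx = 45.
  Sum: 1953125 + 1171875/4 + 78125/7 − 15625 + 10000 + 1875/2 + 125/3 − 75 + 45 = 189216605/84.
  ∫_0^5 u'(x)^2 dx = ∫_0^5 (144*x^6 + 72*x^5 + 9*x^4 - 24*x^3 - 6*x^2 + 1) dx. Term by term:
    ∫_0^5 144*x^6 dx = 11250000/7;  ∫_0^5 72*x^5 dx = 187500;  ∫_0^5 9*x^4 dx = 5625;
    ∫_0^5 -24*x^3 dx = -3750;  ∫_0^5 -6*x^2 dx = -250;  ∫_0^5 1 dx = 5.
  Sum: 11250000/7 + 187500 + 5625 − 3750 − 250 + 5 = 12573910/7.
Adding: ||u||_{H^1}^2 = 189216605/84 + 12573910/7 = 340103525/84.


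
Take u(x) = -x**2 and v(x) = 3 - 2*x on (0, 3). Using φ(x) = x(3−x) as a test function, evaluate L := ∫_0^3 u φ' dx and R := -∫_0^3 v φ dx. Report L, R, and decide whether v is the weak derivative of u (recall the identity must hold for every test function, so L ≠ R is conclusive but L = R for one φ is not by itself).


LHS = 27/2, RHS = 0. No, v is not the weak derivative of u.

u(x) = -x**2, classical derivative u'(x) = -2*x.
φ(x) = x(3−x), so φ'(x) = 3 - 2*x.
Note φ(0) = φ(3) = 0, so the boundary term u·φ vanishes.
LHS = ∫_0^3 u(x) φ'(x) dx = ∫_0^3 (2*x^3 - 3*x^2) dx. Term by term:
  ∫_0^3 2*x^3 dx = 81/2;  ∫_0^3 -3*x^2 dx = -27.
Sum: 81/2 − 27 = 27/2.
So LHS = 27/2.
∫_0^3 v(x) φ(x) dx = ∫_0^3 (2*x^3 - 9*x^2 + 9*x) dx. Term by term:
  ∫_0^3 2*x^3 dx = 81/2;  ∫_0^3 -9*x^2 dx = -81;  ∫_0^3 9*x dx = 81/2.
Sum: 81/2 − 81 + 81/2 = 0.
So RHS = -∫_0^3 v(x) φ(x) dx = 0.
LHS − RHS = 27/2 ≠ 0, so the identity fails.
(For a valid weak derivative the identity must hold for EVERY test function, in particular this one. The failure shows v is NOT the weak derivative of u.)
Correct weak derivative would be u'(x) = -2*x.


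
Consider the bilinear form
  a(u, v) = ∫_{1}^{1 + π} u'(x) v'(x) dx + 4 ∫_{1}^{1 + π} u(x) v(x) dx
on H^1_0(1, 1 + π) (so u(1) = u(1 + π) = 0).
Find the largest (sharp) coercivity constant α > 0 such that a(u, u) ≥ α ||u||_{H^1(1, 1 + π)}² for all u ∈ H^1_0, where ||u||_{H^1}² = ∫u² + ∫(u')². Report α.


α = 1

Coercivity of a(·,·) on H^1_0(1, 1 + π) means a(u, u) ≥ α ||u||_{H^1}² for every u ∈ H^1_0.
The interval has length L = π, and Poincaré/coercivity depend only on L. Here a(u, u) = ∫(u')² + (4)·∫u².
Here c = 4 ≥ 1, so a(u,u) = ∫(u')² + c∫u² ≥ ∫(u')² + ∫u² = ||u||_{H^1}², i.e. α = 1 works. No larger α is possible: a(u,u) ≥ α||u||_{H^1}² means (1−α)∫(u')² ≥ (α−c)∫u², and for the modes u_n = sin(nπ(x−x₀)/L) (x₀ the left endpoint) one has ∫u_n²/∫(u_n')² = (L/(nπ))² → 0, so a(u_n,u_n)/||u_n||_{H^1}² → 1. Hence the optimal constant is α = 1.
Therefore α = 1.


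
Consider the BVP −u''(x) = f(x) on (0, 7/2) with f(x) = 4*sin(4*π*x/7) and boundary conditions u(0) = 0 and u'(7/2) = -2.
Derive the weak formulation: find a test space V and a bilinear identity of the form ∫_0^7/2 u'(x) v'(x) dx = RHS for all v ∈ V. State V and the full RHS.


V = {v ∈ H^1(0, 7/2) : v(0) = 0} (test functions vanish at x = 0 where u is specified); weak form: ∫_0^7/2 u'v' dx = ∫_0^7/2 (4*sin(4*π*x/7)) v dx − 2·v(7/2) for all v ∈ V.

Multiply both sides by a test function v and integrate from 0 to 7/2:
  ∫_0^7/2 −u''(x) v(x) dx = ∫_0^7/2 f(x) v(x) dx.
Integrate the LHS by parts once:
  ∫_0^7/2 −u'' v dx = −[u'(x) v(x)]_0^7/2 + ∫_0^7/2 u'(x) v'(x) dx.
Thus ∫_0^7/2 u'(x) v'(x) dx = ∫_0^7/2 f(x) v(x) dx + [u'(x) v(x)]_0^7/2.
Choose V so that boundary terms are either known or forced to vanish.
Mixed BC: u(0) = 0 (Dirichlet) and u'(7/2) = -2 (Neumann). Define V = {v ∈ H^1(0, 7/2) : v(0) = 0}. Then [u' v]_0^7/2 = u'(7/2)·v(7/2) − u'(0)·0 = − 2·v(7/2).
Weak formulation: find u (satisfying any essential BC) such that ∫_0^7/2 u'(x) v'(x) dx = ∫_0^7/2 f v dx − 2·v(7/2) for all v ∈ V (Dirichlet at 0 absorbed into V; Neumann datum at x = 7/2 contributes the boundary term).
Substituting f(x) = 4*sin(4*π*x/7), the right-hand side is ∫_0^7/2 (4*sin(4*π*x/7)) v dx − 2·v(7/2).


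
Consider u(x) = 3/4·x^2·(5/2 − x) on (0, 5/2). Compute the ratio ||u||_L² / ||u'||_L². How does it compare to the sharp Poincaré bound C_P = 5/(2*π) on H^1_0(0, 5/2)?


||u||_L² / ||u'||_L² = 5*sqrt(14)/28 < C_P = 5/(2*π).

u(x) = 3/4·x^2·(5/2 − x), so u'(x) = 3*x*(5 - 3*x)/4.
u(x) = 3/4·x^2·(5/2 − x) vanishes at x = 0 and x = 5/2, so u ∈ H^1_0(0, 5/2). Differentiate via the product rule and integrate the resulting polynomials term by term.
  ∫_0^5/2 u² dx = ∫_0^5/2 (9*x^6/16 - 45*x^5/16 + 225*x^4/64) dx. Term by term:
    ∫_0^5/2 9*x^6/16 dx = 703125/14336;  ∫_0^5/2 -45*x^5/16 dx = -234375/2048;  ∫_0^5/2 225*x^4/64 dx = 140625/2048.
  Sum: 703125/14336 − 234375/2048 + 140625/2048 = 46875/14336.
  ∫_0^5/2 (u')² dx = ∫_0^5/2 (81*x^4/16 - 135*x^3/8 + 225*x^2/16) dx. Term by term:
    ∫_0^5/2 81*x^4/16 dx = 50625/512;  ∫_0^5/2 -135*x^3/8 dx = -84375/512;  ∫_0^5/2 225*x^2/16 dx = 9375/128.
  Sum: 50625/512 − 84375/512 + 9375/128 = 1875/256.
∫_0^5/2 u² dx = 46875/14336, so ||u||_L² = 125*sqrt(42)/448.
∫_0^5/2 (u')² dx = 1875/256, so ||u'||_L² = 25*sqrt(3)/16.
Ratio ||u||_L² / ||u'||_L² = 5*sqrt(14)/28.
Sharp Poincaré constant on H^1_0(0, 5/2) is C_P = L/π = 5/(2*π), achieved by sin(2*π/5·x).
A polynomial bump cannot attain the sharp Poincaré constant (only the first sine eigenfunction does), so the ratio is strictly less than C_P, consistent with ||u||_L² ≤ C_P ||u'||_L².


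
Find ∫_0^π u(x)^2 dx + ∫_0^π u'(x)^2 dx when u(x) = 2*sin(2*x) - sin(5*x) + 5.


||u||_{H^1(0,π)}^2 = -4 + 48*π

u'(x) = 4*cos(2*x) - 5*cos(5*x).
Expand u² and (u')² and integrate term by term on (0, π), using: for integers n ≥ 1, ∫_0^π sin²(nx) dx = ∫_0^π cos²(nx) dx = π/2; for n ≠ n', ∫_0^π sin(nx)sin(n'x) dx = ∫_0^π cos(nx)cos(n'x) dx = 0; and by product-to-sum, ∫_0^π sin(nx)cos(n'x) dx = ½∫_0^π [sin((n+n')x) + sin((n−n')x)] dx, which is 0 when n+n' is even and 2n/(n²−n'²) when n+n' is odd (it need not vanish on (0, π)). For the constant mode: ∫_0^π 1 dx = π, ∫_0^π cos(nx) dx = 0, ∫_0^π sin(nx) dx = (1−(−1)^n)/n.
  u² squared terms: (5)²·∫1 dx = 25·π = 25*π;  (-1)²·∫sin(5x)² dx = 1·π/2 = π/2;  (2)²·∫sin(2x)² dx = 4·π/2 = 2*π.
  u² cross terms: 2·(5)·(-1)·∫1·sin(5x) dx = -10·(2/5) = -4;  2·(5)·(2)·∫1·sin(2x) dx = 20·(0) = 0;  2·(-1)·(2)·∫sin(5x)·sin(2x) dx = -4·(0) = 0.
  So ∫_0^π u² dx = 25*π + π/2 + 2*π − 4 + 0 + 0 = -4 + 55*π/2.
  (u')² squared terms: (-5)²·∫cos(5x)² dx = 25·π/2 = 25*π/2;  (4)²·∫cos(2x)² dx = 16·π/2 = 8*π.
  (u')² cross terms: 2·(-5)·(4)·∫cos(5x)·cos(2x) dx = -40·(0) = 0.
  So ∫_0^π (u')² dx = 25*π/2 + 8*π + 0 = 41*π/2.
||u||_{H^1}^2 = (-4 + 55*π/2) + (41*π/2) = -4 + 48*π.


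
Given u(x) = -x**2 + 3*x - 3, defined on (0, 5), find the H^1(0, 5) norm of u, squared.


||u||_{H^1}^2 = 1165/6

The H^1 norm (squared) on an interval (0, L) is
  ||u||_{H^1}^2 = ∫_0^L u(x)^2 dx + ∫_0^L u'(x)^2 dx.
Compute u'(x) = 3 - 2*x.
Then u(x)^2 = x**4 - 6*x**3 + 15*x**2 - 18*x + 9 and u'(x)^2 = 4*x**2 - 12*x + 9.
Integrate each monomial from 0 to 5 using ∫_0^5 c·x^n dx = c·5^(n+1)/(n+1):
  ∫_0^5 u(x)^2 dx = ∫_0^5 (x^4 - 6*x^3 + 15*x^2 - 18*x + 9) dx. Term by term:
    ∫_0^5 x^4 dx = 625;  ∫_0^5 -6*x^3 dx = -1875/2;  ∫_0^5 15*x^2 dx = 625;
    ∫_0^5 -18*x dx = -225;  ∫_0^5 9 dx = 45.
  Sum: 625 − 1875/2 + 625 − 225 + 45 = 265/2.
  ∫_0^5 u'(x)^2 dx = ∫_0^5 (4*x^2 - 12*x + 9) dx. Term by term:
    ∫_0^5 4*x^2 dx = 500/3;  ∫_0^5 -12*x dx = -150;  ∫_0^5 9 dx = 45.
  Sum: 500/3 − 150 + 45 = 185/3.
Adding: ||u||_{H^1}^2 = 265/2 + 185/3 = 1165/6.


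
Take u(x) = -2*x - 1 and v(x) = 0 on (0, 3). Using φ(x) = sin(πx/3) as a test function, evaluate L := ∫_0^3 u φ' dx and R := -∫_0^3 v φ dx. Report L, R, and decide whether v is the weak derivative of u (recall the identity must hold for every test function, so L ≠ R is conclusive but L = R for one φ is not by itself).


LHS = 12/π, RHS = 0. No, v is not the weak derivative of u.

u(x) = -2*x - 1, classical derivative u'(x) = -2.
φ(x) = sin(πx/3), so φ'(x) = π*cos(π*x/3)/3.
Note φ(0) = φ(3) = 0, so the boundary term u·φ vanishes.
LHS = ∫_0^3 u(x) φ'(x) dx = ∫_0^3 (-2*π*x*cos(π*x/3)/3 - π*cos(π*x/3)/3) dx. Term by term:
  ∫_0^3 -π*cos(π*x/3)/3 dx = 0;  ∫_0^3 -2*π*x*cos(π*x/3)/3 dx = 12/π.
Sum: 0 + 12/π = 12/π.
So LHS = 12/π.
∫_0^3 v(x) φ(x) dx = ∫_0^3 (0) dx. Term by term:
  ∫_0^3 0 dx = 0.
So RHS = -∫_0^3 v(x) φ(x) dx = 0.
LHS − RHS = 12/π ≠ 0, so the identity fails.
(For a valid weak derivative the identity must hold for EVERY test function, in particular this one. The failure shows v is NOT the weak derivative of u.)
Correct weak derivative would be u'(x) = -2.


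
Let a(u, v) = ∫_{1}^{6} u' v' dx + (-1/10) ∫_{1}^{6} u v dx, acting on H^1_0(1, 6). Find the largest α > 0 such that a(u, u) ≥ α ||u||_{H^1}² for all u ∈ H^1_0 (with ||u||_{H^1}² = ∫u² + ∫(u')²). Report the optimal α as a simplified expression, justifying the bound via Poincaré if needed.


α = (-5/2 + π^2)/(π^2 + 25)

Coercivity of a(·,·) on H^1_0(1, 6) means a(u, u) ≥ α ||u||_{H^1}² for every u ∈ H^1_0.
The interval has length L = 5, and Poincaré/coercivity depend only on L. Here a(u, u) = ∫(u')² + (-1/10)·∫u².
Here c = -1/10 < 0 with |c| < (π/L)² = π^2/25, so coercivity still holds. The condition a(u,u) ≥ α||u||_{H^1}² reads (1−α)∫(u')² ≥ (α−c)∫u². Any admissible α is ≤ 1 (rapidly oscillating u have ∫u²/∫(u')² → 0), and α = 1 would force 0 ≥ (1−c)∫u², impossible since c < 1; so 1−α > 0. By the sharp Poincaré inequality on H^1_0 of an interval of length L, ∫(u')² ≥ (π/L)²∫u² with equality for the first sine mode sin(π(x−x₀)/L) (x₀ the left endpoint), so the inequality holds for all u iff (1−α)(π/L)² ≥ α − c, i.e. α ≤ ((π/L)² + c)/((π/L)² + 1) = (1 + c(L/π)²)/(1 + (L/π)²). (Direct route, valid since c ≤ 0: Poincaré gives c∫u² ≥ c(L/π)²∫(u')², so a(u,u) ≥ (1 + c(L/π)²)∫(u')², while ||u||_{H^1}² ≤ (1 + (L/π)²)∫(u')²; dividing yields the same α.) With (π/L)² = π^2/25 and c = -1/10, the largest admissible constant is α = ((π/L)² + c)/((π/L)² + 1).
Simplifying, α = (-5/2 + π^2)/(π^2 + 25).


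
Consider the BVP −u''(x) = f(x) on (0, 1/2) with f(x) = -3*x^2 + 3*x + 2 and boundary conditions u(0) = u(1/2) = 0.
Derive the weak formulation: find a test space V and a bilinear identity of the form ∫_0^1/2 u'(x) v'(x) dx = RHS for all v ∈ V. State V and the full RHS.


V = H^1_0(0, 1/2) (so v(0) = v(1/2) = 0); weak form: ∫_0^1/2 u'v' dx = ∫_0^1/2 (-3*x^2 + 3*x + 2) v dx for all v ∈ V.

Multiply both sides by a test function v and integrate from 0 to 1/2:
  ∫_0^1/2 −u''(x) v(x) dx = ∫_0^1/2 f(x) v(x) dx.
Integrate the LHS by parts once:
  ∫_0^1/2 −u'' v dx = −[u'(x) v(x)]_0^1/2 + ∫_0^1/2 u'(x) v'(x) dx.
Thus ∫_0^1/2 u'(x) v'(x) dx = ∫_0^1/2 f(x) v(x) dx + [u'(x) v(x)]_0^1/2.
Choose V so that boundary terms are either known or forced to vanish.
u is Dirichlet: u(0) = u(1/2) = 0. Let V = H^1_0(0, 1/2); then v(0) = v(1/2) = 0, and [u' v]_0^1/2 = 0.
Weak formulation: find u (satisfying any essential BC) such that ∫_0^1/2 u'(x) v'(x) dx = ∫_0^1/2 f v dx for all v ∈ V.
Substituting f(x) = -3*x^2 + 3*x + 2, the right-hand side is ∫_0^1/2 (-3*x^2 + 3*x + 2) v dx.


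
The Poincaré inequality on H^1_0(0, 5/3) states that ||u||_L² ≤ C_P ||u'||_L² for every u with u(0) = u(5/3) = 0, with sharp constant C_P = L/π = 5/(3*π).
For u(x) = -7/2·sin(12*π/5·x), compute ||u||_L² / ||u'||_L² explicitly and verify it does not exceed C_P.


||u||_L² / ||u'||_L² = 5/(12*π) < C_P = 5/(3*π).

u(x) = -7/2·sin(12*π/5·x), so u'(x) = -42*π*cos(12*π*x/5)/5.
Writing u(x) = A·sin(kπx/L) with A = -7/2 and k = 4, use ∫_0^L sin²(kπx/L) dx = L/2 and ∫_0^L cos²(kπx/L) dx = L/2.
u² = 49/4·sin²(12*π/5·x) and (u')² = 1764*π^2/25·cos²(12*π/5·x), and each of sin², cos² integrates to L/2 = 5/6 over (0, 5/3).
∫_0^5/3 u² dx = 245/24, so ||u||_L² = 7*sqrt(30)/12.
∫_0^5/3 (u')² dx = 294*π^2/5, so ||u'||_L² = 7*sqrt(30)*π/5.
Ratio ||u||_L² / ||u'||_L² = 5/(12*π).
Sharp Poincaré constant on H^1_0(0, 5/3) is C_P = L/π = 5/(3*π), achieved by sin(3*π/5·x).
This is the k = 4 harmonic; the ratio L/(kπ) is strictly less than C_P = L/π, consistent with the sharp inequality ||u||_L² ≤ C_P ||u'||_L².


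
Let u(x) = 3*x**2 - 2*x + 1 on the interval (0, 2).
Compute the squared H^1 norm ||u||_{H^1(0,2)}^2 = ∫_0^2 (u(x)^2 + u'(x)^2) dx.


||u||_{H^1}^2 = 1294/15

The H^1 norm (squared) on an interval (0, L) is
  ||u||_{H^1}^2 = ∫_0^L u(x)^2 dx + ∫_0^L u'(x)^2 dx.
Compute u'(x) = 6*x - 2.
Then u(x)^2 = 9*x**4 - 12*x**3 + 10*x**2 - 4*x + 1 and u'(x)^2 = 36*x**2 - 24*x + 4.
Integrate each monomial from 0 to 2 using ∫_0^2 c·x^n dx = c·2^(n+1)/(n+1):
  ∫_0^2 u(x)^2 dx = ∫_0^2 (9*x^4 - 12*x^3 + 10*x^2 - 4*x + 1) dx. Term by term:
    ∫_0^2 9*x^4 dx = 288/5;  ∫_0^2 -12*x^3 dx = -48;  ∫_0^2 10*x^2 dx = 80/3;
    ∫_0^2 -4*x dx = -8;  ∫_0^2 1 dx = 2.
  Sum: 288/5 − 48 + 80/3 − 8 + 2 = 454/15.
  ∫_0^2 u'(x)^2 dx = ∫_0^2 (36*x^2 - 24*x + 4) dx. Term by term:
    ∫_0^2 36*x^2 dx = 96;  ∫_0^2 -24*x dx = -48;  ∫_0^2 4 dx = 8.
  Sum: 96 − 48 + 8 = 56.
Adding: ||u||_{H^1}^2 = 454/15 + 56 = 1294/15.


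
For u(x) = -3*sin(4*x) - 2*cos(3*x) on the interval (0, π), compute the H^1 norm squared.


||u||_{H^1(0,π)}^2 = 960/7 + 193*π/2

u'(x) = 6*sin(3*x) - 12*cos(4*x).
Expand u² and (u')² and integrate term by term on (0, π), using: for integers n ≥ 1, ∫_0^π sin²(nx) dx = ∫_0^π cos²(nx) dx = π/2; for n ≠ n', ∫_0^π sin(nx)sin(n'x) dx = ∫_0^π cos(nx)cos(n'x) dx = 0; and by product-to-sum, ∫_0^π sin(nx)cos(n'x) dx = ½∫_0^π [sin((n+n')x) + sin((n−n')x)] dx, which is 0 when n+n' is even and 2n/(n²−n'²) when n+n' is odd (it need not vanish on (0, π)).
  u² squared terms: (-3)²·∫sin(4x)² dx = 9·π/2 = 9*π/2;  (-2)²·∫cos(3x)² dx = 4·π/2 = 2*π.
  u² cross terms: 2·(-3)·(-2)·∫sin(4x)·cos(3x) dx = 12·(8/7) = 96/7.
  So ∫_0^π u² dx = 9*π/2 + 2*π + 96/7 = 96/7 + 13*π/2.
  (u')² squared terms: (-12)²·∫cos(4x)² dx = 144·π/2 = 72*π;  (6)²·∫sin(3x)² dx = 36·π/2 = 18*π.
  (u')² cross terms: 2·(-12)·(6)·∫cos(4x)·sin(3x) dx = -144·(-6/7) = 864/7.
  So ∫_0^π (u')² dx = 72*π + 18*π + 864/7 = 864/7 + 90*π.
||u||_{H^1}^2 = (96/7 + 13*π/2) + (864/7 + 90*π) = 960/7 + 193*π/2.


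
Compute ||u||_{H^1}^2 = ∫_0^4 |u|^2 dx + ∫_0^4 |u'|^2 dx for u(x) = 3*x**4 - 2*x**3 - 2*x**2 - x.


||u||_{H^1}^2 = 13196684/35

The H^1 norm (squared) on an interval (0, L) is
  ||u||_{H^1}^2 = ∫_0^L u(x)^2 dx + ∫_0^L u'(x)^2 dx.
Compute u'(x) = 12*x**3 - 6*x**2 - 4*x - 1.
Then u(x)^2 = 9*x**8 - 12*x**7 - 8*x**6 + 2*x**5 + 8*x**4 + 4*x**3 + x**2 and u'(x)^2 = 144*x**6 - 144*x**5 - 60*x**4 + 24*x**3 + 28*x**2 + 8*x + 1.
Integrate each monomial from 0 to 4 using ∫_0^4 c·x^n dx = c·4^(n+1)/(n+1):
  ∫_0^4 u(x)^2 dx = ∫_0^4 (9*x^8 - 12*x^7 - 8*x^6 + 2*x^5 + 8*x^4 + 4*x^3 + x^2) dx. Term by term:
    ∫_0^4 9*x^8 dx = 262144;  ∫_0^4 -12*x^7 dx = -98304;  ∫_0^4 -8*x^6 dx = -131072/7;
    ∫_0^4 2*x^5 dx = 4096/3;  ∫_0^4 8*x^4 dx = 8192/5;  ∫_0^4 4*x^3 dx = 256;
    ∫_0^4 x^2 dx = 64/3.
  Sum: 262144 − 98304 − 131072/7 + 4096/3 + 8192/5 + 256 + 64/3 = 15581632/105.
  ∫_0^4 u'(x)^2 dx = ∫_0^4 (144*x^6 - 144*x^5 - 60*x^4 + 24*x^3 + 28*x^2 + 8*x + 1) dx. Term by term:
    ∫_0^4 144*x^6 dx = 2359296/7;  ∫_0^4 -144*x^5 dx = -98304;  ∫_0^4 -60*x^4 dx = -12288;
    ∫_0^4 24*x^3 dx = 1536;  ∫_0^4 28*x^2 dx = 1792/3;  ∫_0^4 8*x dx = 64;
    ∫_0^4 1 dx = 4.
  Sum: 2359296/7 − 98304 − 12288 + 1536 + 1792/3 + 64 + 4 = 4801684/21.
Adding: ||u||_{H^1}^2 = 15581632/105 + 4801684/21 = 13196684/35.


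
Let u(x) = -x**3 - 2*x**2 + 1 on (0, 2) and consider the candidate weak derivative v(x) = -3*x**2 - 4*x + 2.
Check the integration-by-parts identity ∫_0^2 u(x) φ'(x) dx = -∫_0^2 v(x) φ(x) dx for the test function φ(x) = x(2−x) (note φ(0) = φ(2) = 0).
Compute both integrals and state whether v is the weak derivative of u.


LHS = 152/15, RHS = 112/15. No, v is not the weak derivative of u.

u(x) = -x**3 - 2*x**2 + 1, classical derivative u'(x) = -3*x**2 - 4*x.
φ(x) = x(2−x), so φ'(x) = 2 - 2*x.
Note φ(0) = φ(2) = 0, so the boundary term u·φ vanishes.
LHS = ∫_0^2 u(x) φ'(x) dx = ∫_0^2 (2*x^4 + 2*x^3 - 4*x^2 - 2*x + 2) dx. Term by term:
  ∫_0^2 2*x^4 dx = 64/5;  ∫_0^2 2*x^3 dx = 8;  ∫_0^2 -4*x^2 dx = -32/3;
  ∫_0^2 -2*x dx = -4;  ∫_0^2 2 dx = 4.
Sum: 64/5 + 8 − 32/3 − 4 + 4 = 152/15.
So LHS = 152/15.
∫_0^2 v(x) φ(x) dx = ∫_0^2 (3*x^4 - 2*x^3 - 10*x^2 + 4*x) dx. Term by term:
  ∫_0^2 3*x^4 dx = 96/5;  ∫_0^2 -2*x^3 dx = -8;  ∫_0^2 -10*x^2 dx = -80/3;
  ∫_0^2 4*x dx = 8.
Sum: 96/5 − 8 − 80/3 + 8 = -112/15.
So RHS = -∫_0^2 v(x) φ(x) dx = 112/15.
LHS − RHS = 8/3 ≠ 0, so the identity fails.
(For a valid weak derivative the identity must hold for EVERY test function, in particular this one. The failure shows v is NOT the weak derivative of u.)
Correct weak derivative would be u'(x) = -3*x**2 - 4*x.


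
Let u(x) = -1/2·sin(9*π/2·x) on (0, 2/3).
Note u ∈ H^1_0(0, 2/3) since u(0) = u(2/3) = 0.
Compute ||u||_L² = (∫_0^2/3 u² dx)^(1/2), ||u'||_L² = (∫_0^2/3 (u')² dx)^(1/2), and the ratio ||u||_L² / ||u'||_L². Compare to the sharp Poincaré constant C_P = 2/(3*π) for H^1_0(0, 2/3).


||u||_L² / ||u'||_L² = 2/(9*π) < C_P = 2/(3*π).

u(x) = -1/2·sin(9*π/2·x), so u'(x) = -9*π*cos(9*π*x/2)/4.
Writing u(x) = A·sin(kπx/L) with A = -1/2 and k = 3, use ∫_0^L sin²(kπx/L) dx = L/2 and ∫_0^L cos²(kπx/L) dx = L/2.
u² = 1/4·sin²(9*π/2·x) and (u')² = 81*π^2/16·cos²(9*π/2·x), and each of sin², cos² integrates to L/2 = 1/3 over (0, 2/3).
∫_0^2/3 u² dx = 1/12, so ||u||_L² = sqrt(3)/6.
∫_0^2/3 (u')² dx = 27*π^2/16, so ||u'||_L² = 3*sqrt(3)*π/4.
Ratio ||u||_L² / ||u'||_L² = 2/(9*π).
Sharp Poincaré constant on H^1_0(0, 2/3) is C_P = L/π = 2/(3*π), achieved by sin(3*π/2·x).
This is the k = 3 harmonic; the ratio L/(kπ) is strictly less than C_P = L/π, consistent with the sharp inequality ||u||_L² ≤ C_P ||u'||_L².


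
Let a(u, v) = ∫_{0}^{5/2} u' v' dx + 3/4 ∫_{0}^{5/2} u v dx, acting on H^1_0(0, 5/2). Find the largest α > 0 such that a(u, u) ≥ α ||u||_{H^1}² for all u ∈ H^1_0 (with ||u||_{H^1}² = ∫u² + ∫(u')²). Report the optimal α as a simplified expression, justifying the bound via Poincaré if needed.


α = (75 + 16*π^2)/(4*(25 + 4*π^2))

Coercivity of a(·,·) on H^1_0(0, 5/2) means a(u, u) ≥ α ||u||_{H^1}² for every u ∈ H^1_0.
The interval has length L = 5/2, and Poincaré/coercivity depend only on L. Here a(u, u) = ∫(u')² + (3/4)·∫u².
Here 0 < c = 3/4 < 1. The condition a(u,u) ≥ α||u||_{H^1}² reads (1−α)∫(u')² ≥ (α−c)∫u². Any admissible α is ≤ 1 (rapidly oscillating u have ∫u²/∫(u')² → 0), and α = 1 would force 0 ≥ (1−c)∫u², impossible since c < 1; so 1−α > 0. By the sharp Poincaré inequality on H^1_0 of an interval of length L, ∫(u')² ≥ (π/L)²∫u² with equality for the first sine mode sin(π(x−x₀)/L) (x₀ the left endpoint), so the inequality holds for all u iff (1−α)(π/L)² ≥ α − c, i.e. α ≤ ((π/L)² + c)/((π/L)² + 1) = (1 + c(L/π)²)/(1 + (L/π)²). With (π/L)² = 4*π^2/25 and c = 3/4, the largest admissible constant is α = ((π/L)² + c)/((π/L)² + 1).
Simplifying, α = (75 + 16*π^2)/(4*(25 + 4*π^2)).


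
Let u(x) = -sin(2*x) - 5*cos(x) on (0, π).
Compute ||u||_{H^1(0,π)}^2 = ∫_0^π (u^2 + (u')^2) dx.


||u||_{H^1(0,π)}^2 = 80/3 + 55*π/2

u'(x) = 5*sin(x) - 2*cos(2*x).
Expand u² and (u')² and integrate term by term on (0, π), using: for integers n ≥ 1, ∫_0^π sin²(nx) dx = ∫_0^π cos²(nx) dx = π/2; for n ≠ n', ∫_0^π sin(nx)sin(n'x) dx = ∫_0^π cos(nx)cos(n'x) dx = 0; and by product-to-sum, ∫_0^π sin(nx)cos(n'x) dx = ½∫_0^π [sin((n+n')x) + sin((n−n')x)] dx, which is 0 when n+n' is even and 2n/(n²−n'²) when n+n' is odd (it need not vanish on (0, π)).
  u² squared terms: (-1)²·∫sin(2x)² dx = 1·π/2 = π/2;  (-5)²·∫cos(x)² dx = 25·π/2 = 25*π/2.
  u² cross terms: 2·(-1)·(-5)·∫sin(2x)·cos(x) dx = 10·(4/3) = 40/3.
  So ∫_0^π u² dx = π/2 + 25*π/2 + 40/3 = 40/3 + 13*π.
  (u')² squared terms: (-2)²·∫cos(2x)² dx = 4·π/2 = 2*π;  (5)²·∫sin(x)² dx = 25·π/2 = 25*π/2.
  (u')² cross terms: 2·(-2)·(5)·∫cos(2x)·sin(x) dx = -20·(-2/3) = 40/3.
  So ∫_0^π (u')² dx = 2*π + 25*π/2 + 40/3 = 40/3 + 29*π/2.
||u||_{H^1}^2 = (40/3 + 13*π) + (40/3 + 29*π/2) = 80/3 + 55*π/2.


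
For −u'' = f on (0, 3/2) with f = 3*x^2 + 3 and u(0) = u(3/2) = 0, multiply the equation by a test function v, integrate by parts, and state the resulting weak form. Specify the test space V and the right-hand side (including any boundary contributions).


V = H^1_0(0, 3/2) (so v(0) = v(3/2) = 0); weak form: ∫_0^3/2 u'v' dx = ∫_0^3/2 (3*x^2 + 3) v dx for all v ∈ V.

Multiply both sides by a test function v and integrate from 0 to 3/2:
  ∫_0^3/2 −u''(x) v(x) dx = ∫_0^3/2 f(x) v(x) dx.
Integrate the LHS by parts once:
  ∫_0^3/2 −u'' v dx = −[u'(x) v(x)]_0^3/2 + ∫_0^3/2 u'(x) v'(x) dx.
Thus ∫_0^3/2 u'(x) v'(x) dx = ∫_0^3/2 f(x) v(x) dx + [u'(x) v(x)]_0^3/2.
Choose V so that boundary terms are either known or forced to vanish.
u is Dirichlet: u(0) = u(3/2) = 0. Let V = H^1_0(0, 3/2); then v(0) = v(3/2) = 0, and [u' v]_0^3/2 = 0.
Weak formulation: find u (satisfying any essential BC) such that ∫_0^3/2 u'(x) v'(x) dx = ∫_0^3/2 f v dx for all v ∈ V.
Substituting f(x) = 3*x^2 + 3, the right-hand side is ∫_0^3/2 (3*x^2 + 3) v dx.


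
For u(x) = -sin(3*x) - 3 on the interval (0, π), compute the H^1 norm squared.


||u||_{H^1(0,π)}^2 = 4 + 14*π

u'(x) = -3*cos(3*x).
Expand u² and (u')² and integrate term by term on (0, π), using: for integers n ≥ 1, ∫_0^π sin²(nx) dx = ∫_0^π cos²(nx) dx = π/2; for n ≠ n', ∫_0^π sin(nx)sin(n'x) dx = ∫_0^π cos(nx)cos(n'x) dx = 0; and by product-to-sum, ∫_0^π sin(nx)cos(n'x) dx = ½∫_0^π [sin((n+n')x) + sin((n−n')x)] dx, which is 0 when n+n' is even and 2n/(n²−n'²) when n+n' is odd (it need not vanish on (0, π)). For the constant mode: ∫_0^π 1 dx = π, ∫_0^π cos(nx) dx = 0, ∫_0^π sin(nx) dx = (1−(−1)^n)/n.
  u² squared terms: (-3)²·∫1 dx = 9·π = 9*π;  (-1)²·∫sin(3x)² dx = 1·π/2 = π/2.
  u² cross terms: 2·(-3)·(-1)·∫1·sin(3x) dx = 6·(2/3) = 4.
  So ∫_0^π u² dx = 9*π + π/2 + 4 = 4 + 19*π/2.
  (u')² squared terms: (-3)²·∫cos(3x)² dx = 9·π/2 = 9*π/2.
  So ∫_0^π (u')² dx = 9*π/2.
||u||_{H^1}^2 = (4 + 19*π/2) + (9*π/2) = 4 + 14*π.


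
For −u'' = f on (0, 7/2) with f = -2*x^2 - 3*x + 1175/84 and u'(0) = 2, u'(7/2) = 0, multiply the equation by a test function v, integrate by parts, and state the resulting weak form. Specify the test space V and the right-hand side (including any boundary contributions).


V = H^1(0, 7/2) (v unrestricted at boundary; u is determined up to an additive constant); weak form: ∫_0^7/2 u'v' dx = ∫_0^7/2 (-2*x^2 - 3*x + 1175/84) v dx − 2·v(0) for all v ∈ V.

Multiply both sides by a test function v and integrate from 0 to 7/2:
  ∫_0^7/2 −u''(x) v(x) dx = ∫_0^7/2 f(x) v(x) dx.
Integrate the LHS by parts once:
  ∫_0^7/2 −u'' v dx = −[u'(x) v(x)]_0^7/2 + ∫_0^7/2 u'(x) v'(x) dx.
Thus ∫_0^7/2 u'(x) v'(x) dx = ∫_0^7/2 f(x) v(x) dx + [u'(x) v(x)]_0^7/2.
Choose V so that boundary terms are either known or forced to vanish.
u has inhomogeneous Neumann u'(0) = 2, u'(7/2) = 0. [u' v]_0^7/2 = (0)·v(7/2) − (2)·v(0) = − 2·v(0). Take V = H^1(0, 7/2); boundary term becomes part of RHS.
Weak formulation: find u (satisfying any essential BC) such that ∫_0^7/2 u'(x) v'(x) dx = ∫_0^7/2 f v dx − 2·v(0) for all v ∈ V (Neumann data are natural BCs: they enter the RHS as boundary terms).
Substituting f(x) = -2*x^2 - 3*x + 1175/84, the right-hand side is ∫_0^7/2 (-2*x^2 - 3*x + 1175/84) v dx − 2·v(0).
Compatibility check (pure Neumann): taking v ≡ 1 ∈ V gives 0 = ∫_0^7/2 f dx + (0) − (2), i.e. ∫_0^7/2 f dx must equal u'(0) − u'(7/2) = 2. Indeed ∫_0^7/2 (-2*x^2 - 3*x + 1175/84) dx = 2, so the data are compatible. The solution is then unique only up to an additive constant (fix it e.g. by requiring ∫_0^7/2 u dx = 0).


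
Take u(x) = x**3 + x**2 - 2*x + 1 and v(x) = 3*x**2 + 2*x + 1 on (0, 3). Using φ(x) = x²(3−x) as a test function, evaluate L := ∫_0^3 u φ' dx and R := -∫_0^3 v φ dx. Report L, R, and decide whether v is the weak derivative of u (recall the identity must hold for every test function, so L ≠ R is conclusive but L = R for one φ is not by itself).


LHS = -837/10, RHS = -2079/20. No, v is not the weak derivative of u.

u(x) = x**3 + x**2 - 2*x + 1, classical derivative u'(x) = 3*x**2 + 2*x - 2.
φ(x) = x²(3−x), so φ'(x) = 3*x*(2 - x).
Note φ(0) = φ(3) = 0, so the boundary term u·φ vanishes.
LHS = ∫_0^3 u(x) φ'(x) dx = ∫_0^3 (-3*x^5 + 3*x^4 + 12*x^3 - 15*x^2 + 6*x) dx. Term by term:
  ∫_0^3 -3*x^5 dx = -729/2;  ∫_0^3 3*x^4 dx = 729/5;  ∫_0^3 12*x^3 dx = 243;
  ∫_0^3 -15*x^2 dx = -135;  ∫_0^3 6*x dx = 27.
Sum: -729/2 + 729/5 + 243 − 135 + 27 = -837/10.
So LHS = -837/10.
∫_0^3 v(x) φ(x) dx = ∫_0^3 (-3*x^5 + 7*x^4 + 5*x^3 + 3*x^2) dx. Term by term:
  ∫_0^3 -3*x^5 dx = -729/2;  ∫_0^3 7*x^4 dx = 1701/5;  ∫_0^3 5*x^3 dx = 405/4;
  ∫_0^3 3*x^2 dx = 27.
Sum: -729/2 + 1701/5 + 405/4 + 27 = 2079/20.
So RHS = -∫_0^3 v(x) φ(x) dx = -2079/20.
LHS − RHS = 81/4 ≠ 0, so the identity fails.
(For a valid weak derivative the identity must hold for EVERY test function, in particular this one. The failure shows v is NOT the weak derivative of u.)
Correct weak derivative would be u'(x) = 3*x**2 + 2*x - 2.


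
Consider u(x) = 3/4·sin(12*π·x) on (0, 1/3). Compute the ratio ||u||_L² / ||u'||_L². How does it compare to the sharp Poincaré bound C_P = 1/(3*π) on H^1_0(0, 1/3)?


||u||_L² / ||u'||_L² = 1/(12*π) < C_P = 1/(3*π).

u(x) = 3/4·sin(12*π·x), so u'(x) = 9*π*cos(12*π*x).
Writing u(x) = A·sin(kπx/L) with A = 3/4 and k = 4, use ∫_0^L sin²(kπx/L) dx = L/2 and ∫_0^L cos²(kπx/L) dx = L/2.
u² = 9/16·sin²(12*π·x) and (u')² = 81*π^2·cos²(12*π·x), and each of sin², cos² integrates to L/2 = 1/6 over (0, 1/3).
∫_0^1/3 u² dx = 3/32, so ||u||_L² = sqrt(6)/8.
∫_0^1/3 (u')² dx = 27*π^2/2, so ||u'||_L² = 3*sqrt(6)*π/2.
Ratio ||u||_L² / ||u'||_L² = 1/(12*π).
Sharp Poincaré constant on H^1_0(0, 1/3) is C_P = L/π = 1/(3*π), achieved by sin(3*π·x).
This is the k = 4 harmonic; the ratio L/(kπ) is strictly less than C_P = L/π, consistent with the sharp inequality ||u||_L² ≤ C_P ||u'||_L².


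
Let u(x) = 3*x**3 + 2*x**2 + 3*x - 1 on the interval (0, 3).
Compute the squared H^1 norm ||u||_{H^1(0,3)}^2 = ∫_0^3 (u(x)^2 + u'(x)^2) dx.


||u||_{H^1}^2 = 814881/70

The H^1 norm (squared) on an interval (0, L) is
  ||u||_{H^1}^2 = ∫_0^L u(x)^2 dx + ∫_0^L u'(x)^2 dx.
Compute u'(x) = 9*x**2 + 4*x + 3.
Then u(x)^2 = 9*x**6 + 12*x**5 + 22*x**4 + 6*x**3 + 5*x**2 - 6*x + 1 and u'(x)^2 = 81*x**4 + 72*x**3 + 70*x**2 + 24*x + 9.
Integrate each monomial from 0 to 3 using ∫_0^3 c·x^n dx = c·3^(n+1)/(n+1):
  ∫_0^3 u(x)^2 dx = ∫_0^3 (9*x^6 + 12*x^5 + 22*x^4 + 6*x^3 + 5*x^2 - 6*x + 1) dx. Term by term:
    ∫_0^3 9*x^6 dx = 19683/7;  ∫_0^3 12*x^5 dx = 1458;  ∫_0^3 22*x^4 dx = 5346/5;
    ∫_0^3 6*x^3 dx = 243/2;  ∫_0^3 5*x^2 dx = 45;  ∫_0^3 -6*x dx = -27;
    ∫_0^3 1 dx = 3.
  Sum: 19683/7 + 1458 + 5346/5 + 243/2 + 45 − 27 + 3 = 383709/70.
  ∫_0^3 u'(x)^2 dx = ∫_0^3 (81*x^4 + 72*x^3 + 70*x^2 + 24*x + 9) dx. Term by term:
    ∫_0^3 81*x^4 dx = 19683/5;  ∫_0^3 72*x^3 dx = 1458;  ∫_0^3 70*x^2 dx = 630;
    ∫_0^3 24*x dx = 108;  ∫_0^3 9 dx = 27.
  Sum: 19683/5 + 1458 + 630 + 108 + 27 = 30798/5.
Adding: ||u||_{H^1}^2 = 383709/70 + 30798/5 = 814881/70.


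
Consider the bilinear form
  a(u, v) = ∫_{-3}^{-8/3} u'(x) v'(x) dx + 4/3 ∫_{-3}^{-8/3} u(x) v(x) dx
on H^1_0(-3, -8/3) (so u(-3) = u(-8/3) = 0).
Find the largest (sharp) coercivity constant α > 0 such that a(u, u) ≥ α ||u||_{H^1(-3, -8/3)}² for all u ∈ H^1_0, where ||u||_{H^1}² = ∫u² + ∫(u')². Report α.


α = 1

Coercivity of a(·,·) on H^1_0(-3, -8/3) means a(u, u) ≥ α ||u||_{H^1}² for every u ∈ H^1_0.
The interval has length L = 1/3, and Poincaré/coercivity depend only on L. Here a(u, u) = ∫(u')² + (4/3)·∫u².
Here c = 4/3 ≥ 1, so a(u,u) = ∫(u')² + c∫u² ≥ ∫(u')² + ∫u² = ||u||_{H^1}², i.e. α = 1 works. No larger α is possible: a(u,u) ≥ α||u||_{H^1}² means (1−α)∫(u')² ≥ (α−c)∫u², and for the modes u_n = sin(nπ(x−x₀)/L) (x₀ the left endpoint) one has ∫u_n²/∫(u_n')² = (L/(nπ))² → 0, so a(u_n,u_n)/||u_n||_{H^1}² → 1. Hence the optimal constant is α = 1.
Therefore α = 1.


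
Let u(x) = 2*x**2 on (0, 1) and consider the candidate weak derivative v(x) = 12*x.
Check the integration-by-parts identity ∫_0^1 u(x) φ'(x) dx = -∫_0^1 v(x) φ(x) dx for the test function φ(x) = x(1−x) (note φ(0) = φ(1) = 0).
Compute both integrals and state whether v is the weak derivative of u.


LHS = -1/3, RHS = -1. No, v is not the weak derivative of u.

u(x) = 2*x**2, classical derivative u'(x) = 4*x.
φ(x) = x(1−x), so φ'(x) = 1 - 2*x.
Note φ(0) = φ(1) = 0, so the boundary term u·φ vanishes.
LHS = ∫_0^1 u(x) φ'(x) dx = ∫_0^1 (-4*x^3 + 2*x^2) dx. Term by term:
  ∫_0^1 -4*x^3 dx = -1;  ∫_0^1 2*x^2 dx = 2/3.
Sum: -1 + 2/3 = -1/3.
So LHS = -1/3.
∫_0^1 v(x) φ(x) dx = ∫_0^1 (-12*x^3 + 12*x^2) dx. Term by term:
  ∫_0^1 -12*x^3 dx = -3;  ∫_0^1 12*x^2 dx = 4.
Sum: -3 + 4 = 1.
So RHS = -∫_0^1 v(x) φ(x) dx = -1.
LHS − RHS = 2/3 ≠ 0, so the identity fails.
(For a valid weak derivative the identity must hold for EVERY test function, in particular this one. The failure shows v is NOT the weak derivative of u.)
Correct weak derivative would be u'(x) = 4*x.


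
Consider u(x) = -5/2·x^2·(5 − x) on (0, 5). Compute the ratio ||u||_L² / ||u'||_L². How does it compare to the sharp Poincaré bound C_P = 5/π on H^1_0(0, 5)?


||u||_L² / ||u'||_L² = 5*sqrt(14)/14 < C_P = 5/π.

u(x) = -5/2·x^2·(5 − x), so u'(x) = 5*x*(3*x - 10)/2.
u(x) = -5/2·x^2·(5 − x) vanishes at x = 0 and x = 5, so u ∈ H^1_0(0, 5). Differentiate via the product rule and integrate the resulting polynomials term by term.
  ∫_0^5 u² dx = ∫_0^5 (25*x^6/4 - 125*x^5/2 + 625*x^4/4) dx. Term by term:
    ∫_0^5 25*x^6/4 dx = 1953125/28;  ∫_0^5 -125*x^5/2 dx = -1953125/12;  ∫_0^5 625*x^4/4 dx = 390625/4.
  Sum: 1953125/28 − 1953125/12 + 390625/4 = 390625/84.
  ∫_0^5 (u')² dx = ∫_0^5 (225*x^4/4 - 375*x^3 + 625*x^2) dx. Term by term:
    ∫_0^5 225*x^4/4 dx = 140625/4;  ∫_0^5 -375*x^3 dx = -234375/4;  ∫_0^5 625*x^2 dx = 78125/3.
  Sum: 140625/4 − 234375/4 + 78125/3 = 15625/6.
∫_0^5 u² dx = 390625/84, so ||u||_L² = 625*sqrt(21)/42.
∫_0^5 (u')² dx = 15625/6, so ||u'||_L² = 125*sqrt(6)/6.
Ratio ||u||_L² / ||u'||_L² = 5*sqrt(14)/14.
Sharp Poincaré constant on H^1_0(0, 5) is C_P = L/π = 5/π, achieved by sin(π/5·x).
A polynomial bump cannot attain the sharp Poincaré constant (only the first sine eigenfunction does), so the ratio is strictly less than C_P, consistent with ||u||_L² ≤ C_P ||u'||_L².


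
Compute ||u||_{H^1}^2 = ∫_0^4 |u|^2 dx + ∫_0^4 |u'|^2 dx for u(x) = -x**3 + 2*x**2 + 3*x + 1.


||u||_{H^1}^2 = 23176/35

The H^1 norm (squared) on an interval (0, L) is
  ||u||_{H^1}^2 = ∫_0^L u(x)^2 dx + ∫_0^L u'(x)^2 dx.
Compute u'(x) = -3*x**2 + 4*x + 3.
Then u(x)^2 = x**6 - 4*x**5 - 2*x**4 + 10*x**3 + 13*x**2 + 6*x + 1 and u'(x)^2 = 9*x**4 - 24*x**3 - 2*x**2 + 24*x + 9.
Integrate each monomial from 0 to 4 using ∫_0^4 c·x^n dx = c·4^(n+1)/(n+1):
  ∫_0^4 u(x)^2 dx = ∫_0^4 (x^6 - 4*x^5 - 2*x^4 + 10*x^3 + 13*x^2 + 6*x + 1) dx. Term by term:
    ∫_0^4 x^6 dx = 16384/7;  ∫_0^4 -4*x^5 dx = -8192/3;  ∫_0^4 -2*x^4 dx = -2048/5;
    ∫_0^4 10*x^3 dx = 640;  ∫_0^4 13*x^2 dx = 832/3;  ∫_0^4 6*x dx = 48;
    ∫_0^4 1 dx = 4.
  Sum: 16384/7 − 8192/3 − 2048/5 + 640 + 832/3 + 48 + 4 = 17812/105.
  ∫_0^4 u'(x)^2 dx = ∫_0^4 (9*x^4 - 24*x^3 - 2*x^2 + 24*x + 9) dx. Term by term:
    ∫_0^4 9*x^4 dx = 9216/5;  ∫_0^4 -24*x^3 dx = -1536;  ∫_0^4 -2*x^2 dx = -128/3;
    ∫_0^4 24*x dx = 192;  ∫_0^4 9 dx = 36.
  Sum: 9216/5 − 1536 − 128/3 + 192 + 36 = 7388/15.
Adding: ||u||_{H^1}^2 = 17812/105 + 7388/15 = 23176/35.


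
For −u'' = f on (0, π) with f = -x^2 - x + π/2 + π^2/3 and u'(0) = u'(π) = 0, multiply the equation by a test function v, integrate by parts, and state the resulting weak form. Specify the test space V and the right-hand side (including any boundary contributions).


V = H^1(0, π) (no boundary constraint on v; u is determined up to an additive constant); weak form: ∫_0^π u'v' dx = ∫_0^π (-x^2 - x + π/2 + π^2/3) v dx for all v ∈ V.

Multiply both sides by a test function v and integrate from 0 to π:
  ∫_0^π −u''(x) v(x) dx = ∫_0^π f(x) v(x) dx.
Integrate the LHS by parts once:
  ∫_0^π −u'' v dx = −[u'(x) v(x)]_0^π + ∫_0^π u'(x) v'(x) dx.
Thus ∫_0^π u'(x) v'(x) dx = ∫_0^π f(x) v(x) dx + [u'(x) v(x)]_0^π.
Choose V so that boundary terms are either known or forced to vanish.
u has homogeneous Neumann: u'(0) = u'(π) = 0. So [u' v]_0^π = 0·v(π) − 0·v(0) = 0 for any v; take V = H^1(0, π).
Weak formulation: find u (satisfying any essential BC) such that ∫_0^π u'(x) v'(x) dx = ∫_0^π f v dx for all v ∈ V (homogeneous Neumann, so boundary terms vanish).
Substituting f(x) = -x^2 - x + π/2 + π^2/3, the right-hand side is ∫_0^π (-x^2 - x + π/2 + π^2/3) v dx.
Compatibility check (pure Neumann): taking v ≡ 1 ∈ V gives 0 = ∫_0^π f dx + (0) − (0), i.e. ∫_0^π f dx must equal u'(0) − u'(π) = 0. Indeed ∫_0^π (-x^2 - x + π/2 + π^2/3) dx = 0, so the data are compatible. The solution is then unique only up to an additive constant (fix it e.g. by requiring ∫_0^π u dx = 0).


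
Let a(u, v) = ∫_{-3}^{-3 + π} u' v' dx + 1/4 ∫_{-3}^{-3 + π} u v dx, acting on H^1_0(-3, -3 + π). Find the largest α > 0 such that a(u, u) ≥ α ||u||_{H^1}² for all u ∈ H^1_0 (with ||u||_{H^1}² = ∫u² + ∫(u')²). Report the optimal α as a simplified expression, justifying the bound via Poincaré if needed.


α = 5/8

Coercivity of a(·,·) on H^1_0(-3, -3 + π) means a(u, u) ≥ α ||u||_{H^1}² for every u ∈ H^1_0.
The interval has length L = π, and Poincaré/coercivity depend only on L. Here a(u, u) = ∫(u')² + (1/4)·∫u².
Here 0 < c = 1/4 < 1. The condition a(u,u) ≥ α||u||_{H^1}² reads (1−α)∫(u')² ≥ (α−c)∫u². Any admissible α is ≤ 1 (rapidly oscillating u have ∫u²/∫(u')² → 0), and α = 1 would force 0 ≥ (1−c)∫u², impossible since c < 1; so 1−α > 0. By the sharp Poincaré inequality on H^1_0 of an interval of length L, ∫(u')² ≥ (π/L)²∫u² with equality for the first sine mode sin(π(x−x₀)/L) (x₀ the left endpoint), so the inequality holds for all u iff (1−α)(π/L)² ≥ α − c, i.e. α ≤ ((π/L)² + c)/((π/L)² + 1) = (1 + c(L/π)²)/(1 + (L/π)²). With (π/L)² = 1 and c = 1/4, the largest admissible constant is α = ((π/L)² + c)/((π/L)² + 1).
Simplifying, α = 5/8.


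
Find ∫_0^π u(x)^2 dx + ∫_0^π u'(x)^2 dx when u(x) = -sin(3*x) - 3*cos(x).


||u||_{H^1(0,π)}^2 = 14*π

u'(x) = 3*sin(x) - 3*cos(3*x).
Expand u² and (u')² and integrate term by term on (0, π), using: for integers n ≥ 1, ∫_0^π sin²(nx) dx = ∫_0^π cos²(nx) dx = π/2; for n ≠ n', ∫_0^π sin(nx)sin(n'x) dx = ∫_0^π cos(nx)cos(n'x) dx = 0; and by product-to-sum, ∫_0^π sin(nx)cos(n'x) dx = ½∫_0^π [sin((n+n')x) + sin((n−n')x)] dx, which is 0 when n+n' is even and 2n/(n²−n'²) when n+n' is odd (it need not vanish on (0, π)).
  u² squared terms: (-1)²·∫sin(3x)² dx = 1·π/2 = π/2;  (-3)²·∫cos(x)² dx = 9·π/2 = 9*π/2.
  u² cross terms: 2·(-1)·(-3)·∫sin(3x)·cos(x) dx = 6·(0) = 0.
  So ∫_0^π u² dx = π/2 + 9*π/2 + 0 = 5*π.
  (u')² squared terms: (-3)²·∫cos(3x)² dx = 9·π/2 = 9*π/2;  (3)²·∫sin(x)² dx = 9·π/2 = 9*π/2.
  (u')² cross terms: 2·(-3)·(3)·∫cos(3x)·sin(x) dx = -18·(0) = 0.
  So ∫_0^π (u')² dx = 9*π/2 + 9*π/2 + 0 = 9*π.
||u||_{H^1}^2 = (5*π) + (9*π) = 14*π.


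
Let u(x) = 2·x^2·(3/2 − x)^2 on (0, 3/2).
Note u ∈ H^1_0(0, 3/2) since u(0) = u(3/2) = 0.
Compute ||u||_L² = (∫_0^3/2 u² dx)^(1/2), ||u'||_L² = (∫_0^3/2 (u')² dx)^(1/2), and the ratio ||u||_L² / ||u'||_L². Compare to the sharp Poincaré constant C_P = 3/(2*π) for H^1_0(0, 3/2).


||u||_L² / ||u'||_L² = sqrt(3)/4 < C_P = 3/(2*π).

u(x) = 2·x^2·(3/2 − x)^2, so u'(x) = x*(2*x - 3)*(4*x - 3).
u(x) = 2·x^2·(3/2 − x)^2 vanishes at x = 0 and x = 3/2, so u ∈ H^1_0(0, 3/2). Differentiate via the product rule and integrate the resulting polynomials term by term.
  ∫_0^3/2 u² dx = ∫_0^3/2 (4*x^8 - 24*x^7 + 54*x^6 - 54*x^5 + 81*x^4/4) dx. Term by term:
    ∫_0^3/2 4*x^8 dx = 2187/128;  ∫_0^3/2 -24*x^7 dx = -19683/256;  ∫_0^3/2 54*x^6 dx = 59049/448;
    ∫_0^3/2 -54*x^5 dx = -6561/64;  ∫_0^3/2 81*x^4/4 dx = 19683/640.
  Sum: 2187/128 − 19683/256 + 59049/448 − 6561/64 + 19683/640 = 2187/8960.
  ∫_0^3/2 (u')² dx = ∫_0^3/2 (64*x^6 - 288*x^5 + 468*x^4 - 324*x^3 + 81*x^2) dx. Term by term:
    ∫_0^3/2 64*x^6 dx = 2187/14;  ∫_0^3/2 -288*x^5 dx = -2187/4;  ∫_0^3/2 468*x^4 dx = 28431/40;
    ∫_0^3/2 -324*x^3 dx = -6561/16;  ∫_0^3/2 81*x^2 dx = 729/8.
  Sum: 2187/14 − 2187/4 + 28431/40 − 6561/16 + 729/8 = 729/560.
∫_0^3/2 u² dx = 2187/8960, so ||u||_L² = 27*sqrt(105)/560.
∫_0^3/2 (u')² dx = 729/560, so ||u'||_L² = 27*sqrt(35)/140.
Ratio ||u||_L² / ||u'||_L² = sqrt(3)/4.
Sharp Poincaré constant on H^1_0(0, 3/2) is C_P = L/π = 3/(2*π), achieved by sin(2*π/3·x).
A polynomial bump cannot attain the sharp Poincaré constant (only the first sine eigenfunction does), so the ratio is strictly less than C_P, consistent with ||u||_L² ≤ C_P ||u'||_L².
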